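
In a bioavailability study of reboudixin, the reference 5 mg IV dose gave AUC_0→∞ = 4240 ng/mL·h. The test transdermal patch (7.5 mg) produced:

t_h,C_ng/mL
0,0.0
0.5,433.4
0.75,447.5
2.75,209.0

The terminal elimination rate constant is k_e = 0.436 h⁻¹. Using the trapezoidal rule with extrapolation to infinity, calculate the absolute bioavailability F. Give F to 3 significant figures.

F = 0.213

Trapezoidal AUC_0→2.75 (transdermal patch):
  [0→0.5]: (0.0+433.4)/2 × 0.5 = 108.35
  [0.5→0.75]: (433.4+447.5)/2 × 0.25 = 110.1125
  [0.75→2.75]: (447.5+209.0)/2 × 2 = 656.5
  Sum = 874.9625 ng/mL·h
Tail: C_last/k_e = 209.0/0.436 = 479.358
AUC_0→∞ (transdermal patch) = 874.9625 + 479.358 = 1354.3205 ng/mL·h
F = (AUC_ev/D_ev)/(AUC_iv/D_iv) = (1354.3205/7.5)/(4240/5) = 180.576/848 = 0.2129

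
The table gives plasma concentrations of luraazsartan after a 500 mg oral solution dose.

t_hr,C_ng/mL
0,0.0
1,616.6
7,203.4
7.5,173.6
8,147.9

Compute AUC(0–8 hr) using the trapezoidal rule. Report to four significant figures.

AUC = 2943 ng/mL·hr

Trapezoidal AUC_0→8:
  [0→1]: (0.0+616.6)/2 × 1 = 308.3
  [1→7]: (616.6+203.4)/2 × 6 = 2460.0
  [7→7.5]: (203.4+173.6)/2 × 0.5 = 94.25
  [7.5→8]: (173.6+147.9)/2 × 0.5 = 80.375
  Sum = 2942.925 ng/mL·hr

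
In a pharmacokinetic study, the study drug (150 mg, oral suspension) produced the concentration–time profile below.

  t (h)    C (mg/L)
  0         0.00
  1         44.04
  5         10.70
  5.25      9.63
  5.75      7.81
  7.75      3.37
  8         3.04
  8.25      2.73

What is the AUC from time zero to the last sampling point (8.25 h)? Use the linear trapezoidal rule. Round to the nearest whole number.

Trapezoidal AUC_0→8.25:
  [0→1]: (0.00+44.04)/2 × 1 = 22.02
  [1→5]: (44.04+10.70)/2 × 4 = 109.48
  [5→5.25]: (10.70+9.63)/2 × 0.25 = 2.54125
  [5.25→5.75]: (9.63+7.81)/2 × 0.5 = 4.36
  [5.75→7.75]: (7.81+3.37)/2 × 2 = 11.18
  [7.75→8]: (3.37+3.04)/2 × 0.25 = 0.80125
  [8→8.25]: (3.04+2.73)/2 × 0.25 = 0.72125
  Sum = 151.10375 mg/L·h

AUC = 151 mg/L·h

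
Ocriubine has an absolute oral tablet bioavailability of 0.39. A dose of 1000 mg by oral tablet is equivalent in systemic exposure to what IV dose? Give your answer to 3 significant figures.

D_iv = 390 mg

Systemic exposure from an extravascular dose = F × D_ev, so the equivalent IV dose is F × D_ev.
D_iv = F × D_ev = 0.39 × 1000 = 390 mg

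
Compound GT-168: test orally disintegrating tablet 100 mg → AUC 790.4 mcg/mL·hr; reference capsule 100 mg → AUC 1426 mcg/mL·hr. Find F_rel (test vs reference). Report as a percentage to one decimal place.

F_rel = (AUC_test/D_test) / (AUC_ref/D_ref)
      = (790.4/100) / (1426/100)
      = 7.904 / 14.26 = 0.5543 = 55.43%

F_rel = 55.4%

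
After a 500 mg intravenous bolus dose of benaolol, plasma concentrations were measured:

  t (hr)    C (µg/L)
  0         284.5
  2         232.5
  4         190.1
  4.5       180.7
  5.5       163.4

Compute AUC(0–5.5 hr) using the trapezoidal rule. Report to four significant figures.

Trapezoidal AUC_0→5.5:
  [0→2]: (284.5+232.5)/2 × 2 = 517.0
  [2→4]: (232.5+190.1)/2 × 2 = 422.6
  [4→4.5]: (190.1+180.7)/2 × 0.5 = 92.7
  [4.5→5.5]: (180.7+163.4)/2 × 1 = 172.05
  Sum = 1204.35 µg/L·hr

AUC = 1204 µg/L·hr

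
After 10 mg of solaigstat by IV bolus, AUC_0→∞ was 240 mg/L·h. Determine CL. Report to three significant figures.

CL = 0.0417 L/h

CL = Dose_iv / AUC_0→∞
   = 10 / 240 = 0.0416667 L/h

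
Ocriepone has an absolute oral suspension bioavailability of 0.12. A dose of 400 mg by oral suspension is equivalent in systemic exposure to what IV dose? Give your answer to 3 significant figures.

Systemic exposure from an extravascular dose = F × D_ev, so the equivalent IV dose is F × D_ev.
D_iv = F × D_ev = 0.12 × 400 = 48 mg

D_iv = 48.0 mg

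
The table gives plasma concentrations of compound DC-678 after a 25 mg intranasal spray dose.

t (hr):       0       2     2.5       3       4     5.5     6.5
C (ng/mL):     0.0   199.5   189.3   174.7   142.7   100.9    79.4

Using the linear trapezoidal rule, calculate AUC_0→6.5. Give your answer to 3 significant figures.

AUC = 819 ng/mL·hr

Trapezoidal AUC_0→6.5:
  [0→2]: (0.0+199.5)/2 × 2 = 199.5
  [2→2.5]: (199.5+189.3)/2 × 0.5 = 97.2
  [2.5→3]: (189.3+174.7)/2 × 0.5 = 91.0
  [3→4]: (174.7+142.7)/2 × 1 = 158.7
  [4→5.5]: (142.7+100.9)/2 × 1.5 = 182.7
  [5.5→6.5]: (100.9+79.4)/2 × 1 = 90.15
  Sum = 819.25 ng/mL·hr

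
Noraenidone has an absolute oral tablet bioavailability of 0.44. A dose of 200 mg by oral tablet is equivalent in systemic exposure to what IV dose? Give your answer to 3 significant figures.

D_iv = 88.0 mg

Systemic exposure from an extravascular dose = F × D_ev, so the equivalent IV dose is F × D_ev.
D_iv = F × D_ev = 0.44 × 200 = 88 mg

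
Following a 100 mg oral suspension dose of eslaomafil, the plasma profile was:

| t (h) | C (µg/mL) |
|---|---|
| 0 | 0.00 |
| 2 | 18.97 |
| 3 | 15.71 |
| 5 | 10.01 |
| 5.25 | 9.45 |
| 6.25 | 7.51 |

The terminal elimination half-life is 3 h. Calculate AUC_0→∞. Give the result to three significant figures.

AUC = 105 µg/mL·h

Trapezoidal AUC_0→6.25:
  [0→2]: (0.00+18.97)/2 × 2 = 18.97
  [2→3]: (18.97+15.71)/2 × 1 = 17.34
  [3→5]: (15.71+10.01)/2 × 2 = 25.72
  [5→5.25]: (10.01+9.45)/2 × 0.25 = 2.4325
  [5.25→6.25]: (9.45+7.51)/2 × 1 = 8.48
  Sum = 72.9425 µg/mL·h
k_e = ln2 / t½ = 0.693147 / 3 = 0.2310 h^-1
Extrapolated tail: C_last / k_e = 7.51 / 0.231 = 32.511
AUC_0→∞ = 72.9425 + 32.511 = 105.4535 µg/mL·h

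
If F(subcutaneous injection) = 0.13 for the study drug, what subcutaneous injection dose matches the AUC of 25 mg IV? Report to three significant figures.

For equal systemic exposure: F × D_ev = D_iv
D_ev = D_iv / F = 25 / 0.13 = 192.308 mg

D_subcutaneous = 192 mg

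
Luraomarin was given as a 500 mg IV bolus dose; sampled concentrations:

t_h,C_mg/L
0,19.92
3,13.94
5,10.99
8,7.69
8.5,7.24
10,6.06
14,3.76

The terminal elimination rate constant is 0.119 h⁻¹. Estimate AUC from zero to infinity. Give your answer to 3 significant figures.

Trapezoidal AUC_0→14:
  [0→3]: (19.92+13.94)/2 × 3 = 50.79
  [3→5]: (13.94+10.99)/2 × 2 = 24.93
  [5→8]: (10.99+7.69)/2 × 3 = 28.02
  [8→8.5]: (7.69+7.24)/2 × 0.5 = 3.7325
  [8.5→10]: (7.24+6.06)/2 × 1.5 = 9.975
  [10→14]: (6.06+3.76)/2 × 4 = 19.64
  Sum = 137.0875 mg/L·h
Extrapolated tail: C_last / k_e = 3.76 / 0.119 = 31.597
AUC_0→∞ = 137.0875 + 31.597 = 168.6845 mg/L·h

AUC = 169 mg/L·h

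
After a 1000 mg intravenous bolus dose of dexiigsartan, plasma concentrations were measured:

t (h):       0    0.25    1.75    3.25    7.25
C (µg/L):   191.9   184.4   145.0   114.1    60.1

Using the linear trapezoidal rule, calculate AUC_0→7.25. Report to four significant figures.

Trapezoidal AUC_0→7.25:
  [0→0.25]: (191.9+184.4)/2 × 0.25 = 47.0375
  [0.25→1.75]: (184.4+145.0)/2 × 1.5 = 247.05
  [1.75→3.25]: (145.0+114.1)/2 × 1.5 = 194.325
  [3.25→7.25]: (114.1+60.1)/2 × 4 = 348.4
  Sum = 836.8125 µg/L·h

AUC = 836.8 µg/L·h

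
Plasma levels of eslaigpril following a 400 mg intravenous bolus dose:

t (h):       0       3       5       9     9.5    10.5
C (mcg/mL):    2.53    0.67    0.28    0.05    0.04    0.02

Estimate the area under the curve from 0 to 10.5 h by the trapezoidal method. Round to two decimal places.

Trapezoidal AUC_0→10.5:
  [0→3]: (2.53+0.67)/2 × 3 = 4.8
  [3→5]: (0.67+0.28)/2 × 2 = 0.95
  [5→9]: (0.28+0.05)/2 × 4 = 0.66
  [9→9.5]: (0.05+0.04)/2 × 0.5 = 0.0225
  [9.5→10.5]: (0.04+0.02)/2 × 1 = 0.03
  Sum = 6.4625 mcg/mL·h

AUC = 6.46 mcg/mL·h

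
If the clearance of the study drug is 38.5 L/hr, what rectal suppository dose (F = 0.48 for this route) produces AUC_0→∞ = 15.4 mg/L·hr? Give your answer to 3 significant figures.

Dose = 1240 mg

Dose = CL × AUC_0→∞ / F
     = 38.5 × 15.4 / 0.48 = 1235.21 mg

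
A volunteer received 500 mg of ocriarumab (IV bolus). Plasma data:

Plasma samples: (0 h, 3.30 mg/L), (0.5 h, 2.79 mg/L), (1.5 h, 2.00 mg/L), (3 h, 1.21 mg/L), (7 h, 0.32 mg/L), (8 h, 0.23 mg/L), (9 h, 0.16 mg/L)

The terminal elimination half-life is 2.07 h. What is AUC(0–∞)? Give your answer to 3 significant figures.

AUC = 10.3 mg/L·h

Trapezoidal AUC_0→9:
  [0→0.5]: (3.30+2.79)/2 × 0.5 = 1.5225
  [0.5→1.5]: (2.79+2.00)/2 × 1 = 2.395
  [1.5→3]: (2.00+1.21)/2 × 1.5 = 2.4075
  [3→7]: (1.21+0.32)/2 × 4 = 3.06
  [7→8]: (0.32+0.23)/2 × 1 = 0.275
  [8→9]: (0.23+0.16)/2 × 1 = 0.195
  Sum = 9.855 mg/L·h
k_e = ln2 / t½ = 0.693147 / 2.07 = 0.3349 h^-1
Extrapolated tail: C_last / k_e = 0.16 / 0.3349 = 0.478
AUC_0→∞ = 9.855 + 0.478 = 10.333 mg/L·h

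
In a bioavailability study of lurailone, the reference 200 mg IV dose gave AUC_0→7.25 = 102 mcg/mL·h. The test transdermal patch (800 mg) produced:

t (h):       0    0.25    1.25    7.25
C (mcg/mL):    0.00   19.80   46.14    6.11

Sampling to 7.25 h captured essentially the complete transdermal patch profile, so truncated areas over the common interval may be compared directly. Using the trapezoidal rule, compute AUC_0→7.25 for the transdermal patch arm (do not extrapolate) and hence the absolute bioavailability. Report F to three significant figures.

F = 0.471

Trapezoidal AUC_0→7.25 (transdermal patch):
  [0→0.25]: (0.00+19.80)/2 × 0.25 = 2.475
  [0.25→1.25]: (19.80+46.14)/2 × 1 = 32.97
  [1.25→7.25]: (46.14+6.11)/2 × 6 = 156.75
  Sum = 192.195 mcg/mL·h
F = (AUC_ev/D_ev)/(AUC_iv/D_iv) = (192.195/800)/(102/200) = 0.24024375/0.51 = 0.4711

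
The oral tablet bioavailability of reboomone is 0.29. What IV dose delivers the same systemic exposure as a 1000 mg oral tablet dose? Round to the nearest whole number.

Systemic exposure from an extravascular dose = F × D_ev, so the equivalent IV dose is F × D_ev.
D_iv = F × D_ev = 0.29 × 1000 = 290 mg

D_iv = 290 mg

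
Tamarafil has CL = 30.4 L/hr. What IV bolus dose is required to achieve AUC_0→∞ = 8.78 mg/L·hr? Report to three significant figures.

Dose = 267 mg

Dose_iv = CL × AUC_0→∞
     = 30.4 × 8.78 = 266.912 mg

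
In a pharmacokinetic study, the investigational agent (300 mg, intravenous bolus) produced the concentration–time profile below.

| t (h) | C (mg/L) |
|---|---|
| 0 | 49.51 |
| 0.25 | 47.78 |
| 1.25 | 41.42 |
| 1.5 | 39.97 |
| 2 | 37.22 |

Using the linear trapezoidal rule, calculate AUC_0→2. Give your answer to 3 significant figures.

Trapezoidal AUC_0→2:
  [0→0.25]: (49.51+47.78)/2 × 0.25 = 12.16125
  [0.25→1.25]: (47.78+41.42)/2 × 1 = 44.6
  [1.25→1.5]: (41.42+39.97)/2 × 0.25 = 10.17375
  [1.5→2]: (39.97+37.22)/2 × 0.5 = 19.2975
  Sum = 86.2325 mg/L·h

AUC = 86.2 mg/L·h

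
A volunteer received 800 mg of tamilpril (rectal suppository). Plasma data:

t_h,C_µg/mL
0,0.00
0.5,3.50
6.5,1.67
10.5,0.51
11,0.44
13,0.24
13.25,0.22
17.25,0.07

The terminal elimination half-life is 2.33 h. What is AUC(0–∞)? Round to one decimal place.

AUC = 22.5 µg/mL·h

Trapezoidal AUC_0→17.25:
  [0→0.5]: (0.00+3.50)/2 × 0.5 = 0.875
  [0.5→6.5]: (3.50+1.67)/2 × 6 = 15.51
  [6.5→10.5]: (1.67+0.51)/2 × 4 = 4.36
  [10.5→11]: (0.51+0.44)/2 × 0.5 = 0.2375
  [11→13]: (0.44+0.24)/2 × 2 = 0.68
  [13→13.25]: (0.24+0.22)/2 × 0.25 = 0.0575
  [13.25→17.25]: (0.22+0.07)/2 × 4 = 0.58
  Sum = 22.3 µg/mL·h
k_e = ln2 / t½ = 0.693147 / 2.33 = 0.2975 h^-1
Extrapolated tail: C_last / k_e = 0.07 / 0.2975 = 0.235
AUC_0→∞ = 22.3 + 0.235 = 22.535 µg/mL·h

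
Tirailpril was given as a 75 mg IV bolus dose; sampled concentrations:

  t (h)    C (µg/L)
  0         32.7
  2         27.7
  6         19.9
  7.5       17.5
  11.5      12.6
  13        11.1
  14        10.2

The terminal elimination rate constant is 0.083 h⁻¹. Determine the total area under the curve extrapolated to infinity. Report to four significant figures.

AUC = 395.2 µg/L·h

Trapezoidal AUC_0→14:
  [0→2]: (32.7+27.7)/2 × 2 = 60.4
  [2→6]: (27.7+19.9)/2 × 4 = 95.2
  [6→7.5]: (19.9+17.5)/2 × 1.5 = 28.05
  [7.5→11.5]: (17.5+12.6)/2 × 4 = 60.2
  [11.5→13]: (12.6+11.1)/2 × 1.5 = 17.775
  [13→14]: (11.1+10.2)/2 × 1 = 10.65
  Sum = 272.275 µg/L·h
Extrapolated tail: C_last / k_e = 10.2 / 0.083 = 122.892
AUC_0→∞ = 272.275 + 122.892 = 395.167 µg/L·h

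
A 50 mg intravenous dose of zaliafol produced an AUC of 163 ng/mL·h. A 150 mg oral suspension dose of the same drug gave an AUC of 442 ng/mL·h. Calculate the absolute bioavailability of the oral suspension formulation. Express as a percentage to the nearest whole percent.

F = (AUC_ev / D_ev) / (AUC_iv / D_iv)
  = (442/150) / (163/50)
  = 2.94667 / 3.26 = 0.9039
  = 90.39%

F = 90%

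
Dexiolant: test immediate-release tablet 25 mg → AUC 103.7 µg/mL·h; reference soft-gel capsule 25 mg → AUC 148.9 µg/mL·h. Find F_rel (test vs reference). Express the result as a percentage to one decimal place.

F_rel = 69.6%

F_rel = (AUC_test/D_test) / (AUC_ref/D_ref)
      = (103.7/25) / (148.9/25)
      = 4.148 / 5.956 = 0.6964 = 69.64%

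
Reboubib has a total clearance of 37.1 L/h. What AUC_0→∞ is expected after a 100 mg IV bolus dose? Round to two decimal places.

AUC = 2.70 mg/L·h

AUC_0→∞ = Dose_iv / CL
        = 100 / 37.1 = 2.69542 mg/L·h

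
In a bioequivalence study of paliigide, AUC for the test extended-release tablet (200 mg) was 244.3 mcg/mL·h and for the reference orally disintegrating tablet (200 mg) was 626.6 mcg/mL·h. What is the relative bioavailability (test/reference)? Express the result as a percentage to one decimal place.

F_rel = (AUC_test/D_test) / (AUC_ref/D_ref)
      = (244.3/200) / (626.6/200)
      = 1.2215 / 3.133 = 0.3899 = 38.99%

F_rel = 39.0%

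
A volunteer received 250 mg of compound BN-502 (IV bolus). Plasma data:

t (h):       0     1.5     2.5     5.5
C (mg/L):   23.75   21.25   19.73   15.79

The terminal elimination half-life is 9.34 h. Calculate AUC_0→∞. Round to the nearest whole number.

AUC = 320 mg/L·h

Trapezoidal AUC_0→5.5:
  [0→1.5]: (23.75+21.25)/2 × 1.5 = 33.75
  [1.5→2.5]: (21.25+19.73)/2 × 1 = 20.49
  [2.5→5.5]: (19.73+15.79)/2 × 3 = 53.28
  Sum = 107.52 mg/L·h
k_e = ln2 / t½ = 0.693147 / 9.34 = 0.0742 h^-1
Extrapolated tail: C_last / k_e = 15.79 / 0.0742 = 212.803
AUC_0→∞ = 107.52 + 212.803 = 320.323 mg/L·h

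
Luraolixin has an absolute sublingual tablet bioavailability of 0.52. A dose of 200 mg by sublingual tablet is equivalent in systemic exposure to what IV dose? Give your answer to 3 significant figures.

D_iv = 104 mg

Systemic exposure from an extravascular dose = F × D_ev, so the equivalent IV dose is F × D_ev.
D_iv = F × D_ev = 0.52 × 200 = 104 mg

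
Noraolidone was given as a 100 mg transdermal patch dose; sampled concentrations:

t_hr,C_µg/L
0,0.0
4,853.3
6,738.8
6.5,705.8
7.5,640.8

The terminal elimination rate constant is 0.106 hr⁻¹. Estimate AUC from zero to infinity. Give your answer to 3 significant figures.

AUC = 10400 µg/L·hr

Trapezoidal AUC_0→7.5:
  [0→4]: (0.0+853.3)/2 × 4 = 1706.6
  [4→6]: (853.3+738.8)/2 × 2 = 1592.1
  [6→6.5]: (738.8+705.8)/2 × 0.5 = 361.15
  [6.5→7.5]: (705.8+640.8)/2 × 1 = 673.3
  Sum = 4333.15 µg/L·hr
Extrapolated tail: C_last / k_e = 640.8 / 0.106 = 6045.283
AUC_0→∞ = 4333.15 + 6045.283 = 10378.433 µg/L·hr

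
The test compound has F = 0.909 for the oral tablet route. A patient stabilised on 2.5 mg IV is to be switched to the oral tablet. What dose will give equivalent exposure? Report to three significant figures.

D_oral = 2.75 mg

For equal systemic exposure: F × D_ev = D_iv
D_ev = D_iv / F = 2.5 / 0.909 = 2.75028 mg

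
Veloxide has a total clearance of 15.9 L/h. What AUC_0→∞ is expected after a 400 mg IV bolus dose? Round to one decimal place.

AUC = 25.2 mg/L·h

AUC_0→∞ = Dose_iv / CL
        = 400 / 15.9 = 25.1572 mg/L·h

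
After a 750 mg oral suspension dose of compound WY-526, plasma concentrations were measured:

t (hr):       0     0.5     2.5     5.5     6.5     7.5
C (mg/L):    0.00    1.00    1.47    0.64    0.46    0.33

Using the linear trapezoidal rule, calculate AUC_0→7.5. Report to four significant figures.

AUC = 6.830 mg/L·hr

Trapezoidal AUC_0→7.5:
  [0→0.5]: (0.00+1.00)/2 × 0.5 = 0.25
  [0.5→2.5]: (1.00+1.47)/2 × 2 = 2.47
  [2.5→5.5]: (1.47+0.64)/2 × 3 = 3.165
  [5.5→6.5]: (0.64+0.46)/2 × 1 = 0.55
  [6.5→7.5]: (0.46+0.33)/2 × 1 = 0.395
  Sum = 6.83 mg/L·hr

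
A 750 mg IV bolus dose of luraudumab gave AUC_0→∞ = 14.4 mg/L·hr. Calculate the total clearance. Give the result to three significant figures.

CL = Dose_iv / AUC_0→∞
   = 750 / 14.4 = 52.0833 L/hr

CL = 52.1 L/hr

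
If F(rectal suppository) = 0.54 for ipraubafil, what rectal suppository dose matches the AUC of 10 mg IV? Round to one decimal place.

For equal systemic exposure: F × D_ev = D_iv
D_ev = D_iv / F = 10 / 0.54 = 18.5185 mg

D_rectal = 18.5 mg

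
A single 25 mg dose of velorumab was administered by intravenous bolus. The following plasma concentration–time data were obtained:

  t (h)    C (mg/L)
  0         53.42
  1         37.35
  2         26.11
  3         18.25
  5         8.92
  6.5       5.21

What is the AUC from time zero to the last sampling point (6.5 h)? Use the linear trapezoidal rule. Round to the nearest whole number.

Trapezoidal AUC_0→6.5:
  [0→1]: (53.42+37.35)/2 × 1 = 45.385
  [1→2]: (37.35+26.11)/2 × 1 = 31.73
  [2→3]: (26.11+18.25)/2 × 1 = 22.18
  [3→5]: (18.25+8.92)/2 × 2 = 27.17
  [5→6.5]: (8.92+5.21)/2 × 1.5 = 10.5975
  Sum = 137.0625 mg/L·h

AUC = 137 mg/L·h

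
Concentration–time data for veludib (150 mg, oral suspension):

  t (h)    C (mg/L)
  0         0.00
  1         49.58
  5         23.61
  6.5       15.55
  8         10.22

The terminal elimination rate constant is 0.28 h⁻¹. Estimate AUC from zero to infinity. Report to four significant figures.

Trapezoidal AUC_0→8:
  [0→1]: (0.00+49.58)/2 × 1 = 24.79
  [1→5]: (49.58+23.61)/2 × 4 = 146.38
  [5→6.5]: (23.61+15.55)/2 × 1.5 = 29.37
  [6.5→8]: (15.55+10.22)/2 × 1.5 = 19.3275
  Sum = 219.8675 mg/L·h
Extrapolated tail: C_last / k_e = 10.22 / 0.28 = 36.500
AUC_0→∞ = 219.8675 + 36.500 = 256.3675 mg/L·h

AUC = 256.4 mg/L·h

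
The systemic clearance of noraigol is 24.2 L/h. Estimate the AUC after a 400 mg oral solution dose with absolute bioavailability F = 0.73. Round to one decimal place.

AUC = 12.1 mg/L·h

AUC_0→∞ = F × Dose / CL
        = 0.73 × 400 / 24.2 = 12.0661 mg/L·h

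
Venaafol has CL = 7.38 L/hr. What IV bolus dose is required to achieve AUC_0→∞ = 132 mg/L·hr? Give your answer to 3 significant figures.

Dose_iv = CL × AUC_0→∞
     = 7.38 × 132 = 974.16 mg

Dose = 974 mg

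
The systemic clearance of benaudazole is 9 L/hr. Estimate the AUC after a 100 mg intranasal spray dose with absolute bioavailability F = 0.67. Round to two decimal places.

AUC_0→∞ = F × Dose / CL
        = 0.67 × 100 / 9 = 7.44444 mg/L·hr

AUC = 7.44 mg/L·hr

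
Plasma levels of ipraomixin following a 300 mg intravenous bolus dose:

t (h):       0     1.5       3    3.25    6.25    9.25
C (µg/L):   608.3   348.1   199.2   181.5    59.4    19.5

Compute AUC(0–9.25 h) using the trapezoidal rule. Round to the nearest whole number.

AUC = 1655 µg/L·h

Trapezoidal AUC_0→9.25:
  [0→1.5]: (608.3+348.1)/2 × 1.5 = 717.3
  [1.5→3]: (348.1+199.2)/2 × 1.5 = 410.475
  [3→3.25]: (199.2+181.5)/2 × 0.25 = 47.5875
  [3.25→6.25]: (181.5+59.4)/2 × 3 = 361.35
  [6.25→9.25]: (59.4+19.5)/2 × 3 = 118.35
  Sum = 1655.0625 µg/L·h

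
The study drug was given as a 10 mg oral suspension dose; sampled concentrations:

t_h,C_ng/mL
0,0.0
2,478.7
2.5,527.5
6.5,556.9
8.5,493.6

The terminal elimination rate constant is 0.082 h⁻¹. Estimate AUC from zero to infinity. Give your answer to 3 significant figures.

Trapezoidal AUC_0→8.5:
  [0→2]: (0.0+478.7)/2 × 2 = 478.7
  [2→2.5]: (478.7+527.5)/2 × 0.5 = 251.55
  [2.5→6.5]: (527.5+556.9)/2 × 4 = 2168.8
  [6.5→8.5]: (556.9+493.6)/2 × 2 = 1050.5
  Sum = 3949.55 ng/mL·h
Extrapolated tail: C_last / k_e = 493.6 / 0.082 = 6019.512
AUC_0→∞ = 3949.55 + 6019.512 = 9969.062 ng/mL·h

AUC = 9970 ng/mL·h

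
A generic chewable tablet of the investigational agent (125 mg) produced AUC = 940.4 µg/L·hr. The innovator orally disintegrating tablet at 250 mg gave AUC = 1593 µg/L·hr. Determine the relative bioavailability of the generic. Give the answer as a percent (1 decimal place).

F_rel = (AUC_test/D_test) / (AUC_ref/D_ref)
      = (940.4/125) / (1593/250)
      = 7.5232 / 6.372 = 1.1807 = 118.07%

F_rel = 118.1%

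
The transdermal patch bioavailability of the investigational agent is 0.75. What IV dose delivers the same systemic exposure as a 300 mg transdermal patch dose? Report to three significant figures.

D_iv = 225 mg

Systemic exposure from an extravascular dose = F × D_ev, so the equivalent IV dose is F × D_ev.
D_iv = F × D_ev = 0.75 × 300 = 225 mg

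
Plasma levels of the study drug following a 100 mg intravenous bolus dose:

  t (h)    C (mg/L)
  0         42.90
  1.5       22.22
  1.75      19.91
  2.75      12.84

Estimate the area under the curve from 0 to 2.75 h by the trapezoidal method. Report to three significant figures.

Trapezoidal AUC_0→2.75:
  [0→1.5]: (42.90+22.22)/2 × 1.5 = 48.84
  [1.5→1.75]: (22.22+19.91)/2 × 0.25 = 5.26625
  [1.75→2.75]: (19.91+12.84)/2 × 1 = 16.375
  Sum = 70.48125 mg/L·h

AUC = 70.5 mg/L·h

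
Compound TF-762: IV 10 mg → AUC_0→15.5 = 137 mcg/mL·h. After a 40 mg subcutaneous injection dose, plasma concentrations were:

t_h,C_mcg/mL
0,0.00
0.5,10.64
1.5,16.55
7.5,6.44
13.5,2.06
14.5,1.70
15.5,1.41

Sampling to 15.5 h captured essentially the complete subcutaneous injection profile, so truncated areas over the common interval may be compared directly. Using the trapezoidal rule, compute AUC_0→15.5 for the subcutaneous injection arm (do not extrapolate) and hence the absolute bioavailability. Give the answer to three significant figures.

Trapezoidal AUC_0→15.5 (subcutaneous injection):
  [0→0.5]: (0.00+10.64)/2 × 0.5 = 2.66
  [0.5→1.5]: (10.64+16.55)/2 × 1 = 13.595
  [1.5→7.5]: (16.55+6.44)/2 × 6 = 68.97
  [7.5→13.5]: (6.44+2.06)/2 × 6 = 25.5
  [13.5→14.5]: (2.06+1.70)/2 × 1 = 1.88
  [14.5→15.5]: (1.70+1.41)/2 × 1 = 1.555
  Sum = 114.16 mcg/mL·h
F = (AUC_ev/D_ev)/(AUC_iv/D_iv) = (114.16/40)/(137/10) = 2.854/13.7 = 0.2083

F = 0.208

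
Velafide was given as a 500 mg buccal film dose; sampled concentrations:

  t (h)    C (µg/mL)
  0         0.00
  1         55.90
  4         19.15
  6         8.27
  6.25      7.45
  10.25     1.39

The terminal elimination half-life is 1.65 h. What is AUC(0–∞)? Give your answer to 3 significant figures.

Trapezoidal AUC_0→10.25:
  [0→1]: (0.00+55.90)/2 × 1 = 27.95
  [1→4]: (55.90+19.15)/2 × 3 = 112.575
  [4→6]: (19.15+8.27)/2 × 2 = 27.42
  [6→6.25]: (8.27+7.45)/2 × 0.25 = 1.965
  [6.25→10.25]: (7.45+1.39)/2 × 4 = 17.68
  Sum = 187.59 µg/mL·h
k_e = ln2 / t½ = 0.693147 / 1.65 = 0.4201 h^-1
Extrapolated tail: C_last / k_e = 1.39 / 0.4201 = 3.309
AUC_0→∞ = 187.59 + 3.309 = 190.899 µg/mL·h

AUC = 191 µg/mL·h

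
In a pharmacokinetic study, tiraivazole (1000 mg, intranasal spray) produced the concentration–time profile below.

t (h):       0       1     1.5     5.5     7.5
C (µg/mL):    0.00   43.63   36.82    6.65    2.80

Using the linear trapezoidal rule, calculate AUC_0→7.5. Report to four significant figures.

AUC = 138.3 µg/mL·h

Trapezoidal AUC_0→7.5:
  [0→1]: (0.00+43.63)/2 × 1 = 21.815
  [1→1.5]: (43.63+36.82)/2 × 0.5 = 20.1125
  [1.5→5.5]: (36.82+6.65)/2 × 4 = 86.94
  [5.5→7.5]: (6.65+2.80)/2 × 2 = 9.45
  Sum = 138.3175 µg/mL·h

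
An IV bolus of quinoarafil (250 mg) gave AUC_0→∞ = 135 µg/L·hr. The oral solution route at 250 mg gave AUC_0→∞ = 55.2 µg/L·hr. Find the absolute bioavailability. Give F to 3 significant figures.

F = (AUC_ev / D_ev) / (AUC_iv / D_iv)
  = (55.2/250) / (135/250)
  = 0.2208 / 0.54 = 0.4089

F = 0.409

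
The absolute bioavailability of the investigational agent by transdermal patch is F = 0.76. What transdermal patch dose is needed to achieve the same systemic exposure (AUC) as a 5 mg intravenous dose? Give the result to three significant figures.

D_transdermal = 6.58 mg

For equal systemic exposure: F × D_ev = D_iv
D_ev = D_iv / F = 5 / 0.76 = 6.57895 mg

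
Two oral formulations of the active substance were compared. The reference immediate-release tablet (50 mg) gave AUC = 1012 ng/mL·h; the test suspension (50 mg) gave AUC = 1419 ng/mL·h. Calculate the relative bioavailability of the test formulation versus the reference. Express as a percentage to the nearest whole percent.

F_rel = (AUC_test/D_test) / (AUC_ref/D_ref)
      = (1419/50) / (1012/50)
      = 28.38 / 20.24 = 1.4022 = 140.22%

F_rel = 140%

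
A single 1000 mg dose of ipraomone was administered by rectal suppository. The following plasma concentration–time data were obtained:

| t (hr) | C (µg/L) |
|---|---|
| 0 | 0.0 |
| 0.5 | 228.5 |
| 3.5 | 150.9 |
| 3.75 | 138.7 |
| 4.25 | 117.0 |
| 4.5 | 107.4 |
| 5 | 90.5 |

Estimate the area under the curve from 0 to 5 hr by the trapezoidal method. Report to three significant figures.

AUC = 804 µg/L·hr

Trapezoidal AUC_0→5:
  [0→0.5]: (0.0+228.5)/2 × 0.5 = 57.125
  [0.5→3.5]: (228.5+150.9)/2 × 3 = 569.1
  [3.5→3.75]: (150.9+138.7)/2 × 0.25 = 36.2
  [3.75→4.25]: (138.7+117.0)/2 × 0.5 = 63.925
  [4.25→4.5]: (117.0+107.4)/2 × 0.25 = 28.05
  [4.5→5]: (107.4+90.5)/2 × 0.5 = 49.475
  Sum = 803.875 µg/L·hr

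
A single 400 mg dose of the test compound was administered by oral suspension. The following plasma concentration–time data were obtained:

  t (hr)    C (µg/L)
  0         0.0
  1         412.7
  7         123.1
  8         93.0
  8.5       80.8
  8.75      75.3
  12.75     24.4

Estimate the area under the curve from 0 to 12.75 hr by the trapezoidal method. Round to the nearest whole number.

AUC = 2184 µg/L·hr

Trapezoidal AUC_0→12.75:
  [0→1]: (0.0+412.7)/2 × 1 = 206.35
  [1→7]: (412.7+123.1)/2 × 6 = 1607.4
  [7→8]: (123.1+93.0)/2 × 1 = 108.05
  [8→8.5]: (93.0+80.8)/2 × 0.5 = 43.45
  [8.5→8.75]: (80.8+75.3)/2 × 0.25 = 19.5125
  [8.75→12.75]: (75.3+24.4)/2 × 4 = 199.4
  Sum = 2184.1625 µg/L·hr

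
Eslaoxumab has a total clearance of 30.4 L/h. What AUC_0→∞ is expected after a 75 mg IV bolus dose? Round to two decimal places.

AUC_0→∞ = Dose_iv / CL
        = 75 / 30.4 = 2.46711 mg/L·h

AUC = 2.47 mg/L·h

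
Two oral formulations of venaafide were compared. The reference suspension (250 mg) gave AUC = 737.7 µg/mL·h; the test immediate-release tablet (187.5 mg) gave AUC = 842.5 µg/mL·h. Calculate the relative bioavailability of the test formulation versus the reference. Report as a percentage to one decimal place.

F_rel = 152.3%

F_rel = (AUC_test/D_test) / (AUC_ref/D_ref)
      = (842.5/187.5) / (737.7/250)
      = 4.49333 / 2.9508 = 1.5227 = 152.27%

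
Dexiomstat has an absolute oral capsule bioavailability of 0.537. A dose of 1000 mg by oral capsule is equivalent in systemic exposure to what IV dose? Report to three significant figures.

Systemic exposure from an extravascular dose = F × D_ev, so the equivalent IV dose is F × D_ev.
D_iv = F × D_ev = 0.537 × 1000 = 537 mg

D_iv = 537 mg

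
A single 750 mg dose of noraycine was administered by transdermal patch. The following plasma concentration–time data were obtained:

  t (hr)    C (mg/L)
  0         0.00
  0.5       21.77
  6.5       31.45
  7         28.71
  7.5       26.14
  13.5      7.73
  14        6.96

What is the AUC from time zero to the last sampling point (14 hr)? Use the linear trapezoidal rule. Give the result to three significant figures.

AUC = 299 mg/L·hr

Trapezoidal AUC_0→14:
  [0→0.5]: (0.00+21.77)/2 × 0.5 = 5.4425
  [0.5→6.5]: (21.77+31.45)/2 × 6 = 159.66
  [6.5→7]: (31.45+28.71)/2 × 0.5 = 15.04
  [7→7.5]: (28.71+26.14)/2 × 0.5 = 13.7125
  [7.5→13.5]: (26.14+7.73)/2 × 6 = 101.61
  [13.5→14]: (7.73+6.96)/2 × 0.5 = 3.6725
  Sum = 299.1375 mg/L·hr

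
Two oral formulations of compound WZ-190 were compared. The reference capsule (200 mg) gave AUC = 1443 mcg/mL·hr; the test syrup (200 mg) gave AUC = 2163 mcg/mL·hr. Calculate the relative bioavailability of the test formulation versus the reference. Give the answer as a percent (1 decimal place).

F_rel = 149.9%

F_rel = (AUC_test/D_test) / (AUC_ref/D_ref)
      = (2163/200) / (1443/200)
      = 10.815 / 7.215 = 1.4990 = 149.90%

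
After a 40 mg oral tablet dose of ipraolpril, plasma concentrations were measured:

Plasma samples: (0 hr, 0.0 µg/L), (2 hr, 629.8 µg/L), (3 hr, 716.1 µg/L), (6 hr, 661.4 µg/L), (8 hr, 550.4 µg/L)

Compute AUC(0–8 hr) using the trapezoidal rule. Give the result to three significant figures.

Trapezoidal AUC_0→8:
  [0→2]: (0.0+629.8)/2 × 2 = 629.8
  [2→3]: (629.8+716.1)/2 × 1 = 672.95
  [3→6]: (716.1+661.4)/2 × 3 = 2066.25
  [6→8]: (661.4+550.4)/2 × 2 = 1211.8
  Sum = 4580.8 µg/L·hr

AUC = 4580 µg/L·hr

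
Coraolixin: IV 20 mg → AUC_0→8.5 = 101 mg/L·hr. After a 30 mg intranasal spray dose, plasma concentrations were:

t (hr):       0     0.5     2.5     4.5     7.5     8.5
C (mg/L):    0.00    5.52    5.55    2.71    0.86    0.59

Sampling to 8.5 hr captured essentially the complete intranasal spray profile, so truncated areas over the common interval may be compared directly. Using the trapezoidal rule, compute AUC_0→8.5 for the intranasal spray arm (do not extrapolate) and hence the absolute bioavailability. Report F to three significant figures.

F = 0.177

Trapezoidal AUC_0→8.5 (intranasal spray):
  [0→0.5]: (0.00+5.52)/2 × 0.5 = 1.38
  [0.5→2.5]: (5.52+5.55)/2 × 2 = 11.07
  [2.5→4.5]: (5.55+2.71)/2 × 2 = 8.26
  [4.5→7.5]: (2.71+0.86)/2 × 3 = 5.355
  [7.5→8.5]: (0.86+0.59)/2 × 1 = 0.725
  Sum = 26.79 mg/L·hr
F = (AUC_ev/D_ev)/(AUC_iv/D_iv) = (26.79/30)/(101/20) = 0.893/5.05 = 0.1768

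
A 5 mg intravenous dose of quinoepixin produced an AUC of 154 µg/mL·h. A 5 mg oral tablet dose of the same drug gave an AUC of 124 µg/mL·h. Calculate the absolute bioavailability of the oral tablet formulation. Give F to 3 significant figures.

F = 0.805

F = (AUC_ev / D_ev) / (AUC_iv / D_iv)
  = (124/5) / (154/5)
  = 24.8 / 30.8 = 0.8052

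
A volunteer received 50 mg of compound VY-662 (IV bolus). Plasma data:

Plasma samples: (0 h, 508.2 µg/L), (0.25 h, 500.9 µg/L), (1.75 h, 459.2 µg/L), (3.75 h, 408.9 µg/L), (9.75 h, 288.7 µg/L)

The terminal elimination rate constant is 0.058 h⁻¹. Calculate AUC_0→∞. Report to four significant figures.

Trapezoidal AUC_0→9.75:
  [0→0.25]: (508.2+500.9)/2 × 0.25 = 126.1375
  [0.25→1.75]: (500.9+459.2)/2 × 1.5 = 720.075
  [1.75→3.75]: (459.2+408.9)/2 × 2 = 868.1
  [3.75→9.75]: (408.9+288.7)/2 × 6 = 2092.8
  Sum = 3807.1125 µg/L·h
Extrapolated tail: C_last / k_e = 288.7 / 0.058 = 4977.586
AUC_0→∞ = 3807.1125 + 4977.586 = 8784.6985 µg/L·h

AUC = 8785 µg/L·h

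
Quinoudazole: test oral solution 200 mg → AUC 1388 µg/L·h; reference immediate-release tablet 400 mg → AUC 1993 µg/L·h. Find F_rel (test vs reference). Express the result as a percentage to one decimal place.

F_rel = (AUC_test/D_test) / (AUC_ref/D_ref)
      = (1388/200) / (1993/400)
      = 6.94 / 4.9825 = 1.3929 = 139.29%

F_rel = 139.3%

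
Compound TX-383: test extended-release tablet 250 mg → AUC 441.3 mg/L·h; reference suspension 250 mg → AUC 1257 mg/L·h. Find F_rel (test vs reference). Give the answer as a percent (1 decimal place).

F_rel = (AUC_test/D_test) / (AUC_ref/D_ref)
      = (441.3/250) / (1257/250)
      = 1.7652 / 5.028 = 0.3511 = 35.11%

F_rel = 35.1%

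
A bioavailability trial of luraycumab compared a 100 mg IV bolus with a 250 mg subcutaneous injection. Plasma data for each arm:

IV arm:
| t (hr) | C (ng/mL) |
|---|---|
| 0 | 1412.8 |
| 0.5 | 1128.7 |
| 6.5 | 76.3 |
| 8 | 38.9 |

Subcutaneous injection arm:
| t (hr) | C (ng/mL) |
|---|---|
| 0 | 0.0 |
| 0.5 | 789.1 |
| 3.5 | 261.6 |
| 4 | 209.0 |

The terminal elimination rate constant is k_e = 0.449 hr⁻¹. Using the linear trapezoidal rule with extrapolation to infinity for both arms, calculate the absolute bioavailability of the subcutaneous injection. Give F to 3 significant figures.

F = 0.213

Trapezoidal AUC_0→8 (IV):
  [0→0.5]: (1412.8+1128.7)/2 × 0.5 = 635.375
  [0.5→6.5]: (1128.7+76.3)/2 × 6 = 3615.0
  [6.5→8]: (76.3+38.9)/2 × 1.5 = 86.4
  Sum = 4336.775 ng/mL·hr
IV tail: 38.9/0.449 = 86.637; AUC_iv,0→∞ = 4336.775 + 86.637 = 4423.412 ng/mL·hr
Trapezoidal AUC_0→4 (subcutaneous injection):
  [0→0.5]: (0.0+789.1)/2 × 0.5 = 197.275
  [0.5→3.5]: (789.1+261.6)/2 × 3 = 1576.05
  [3.5→4]: (261.6+209.0)/2 × 0.5 = 117.65
  Sum = 1890.975 ng/mL·hr
subcutaneous injection tail: 209.0/0.449 = 465.479; AUC_ev,0→∞ = 1890.975 + 465.479 = 2356.454 ng/mL·hr
F = (AUC_ev/D_ev)/(AUC_iv/D_iv) = (2356.454/250)/(4423.412/100) = 9.425816/44.23412 = 0.2131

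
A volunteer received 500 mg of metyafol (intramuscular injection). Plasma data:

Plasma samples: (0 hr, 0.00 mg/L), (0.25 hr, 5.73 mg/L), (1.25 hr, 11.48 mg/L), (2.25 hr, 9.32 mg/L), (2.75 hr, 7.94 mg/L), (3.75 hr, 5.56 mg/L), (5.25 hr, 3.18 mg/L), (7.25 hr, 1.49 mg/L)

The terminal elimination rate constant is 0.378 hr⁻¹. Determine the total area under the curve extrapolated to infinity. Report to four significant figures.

Trapezoidal AUC_0→7.25:
  [0→0.25]: (0.00+5.73)/2 × 0.25 = 0.71625
  [0.25→1.25]: (5.73+11.48)/2 × 1 = 8.605
  [1.25→2.25]: (11.48+9.32)/2 × 1 = 10.4
  [2.25→2.75]: (9.32+7.94)/2 × 0.5 = 4.315
  [2.75→3.75]: (7.94+5.56)/2 × 1 = 6.75
  [3.75→5.25]: (5.56+3.18)/2 × 1.5 = 6.555
  [5.25→7.25]: (3.18+1.49)/2 × 2 = 4.67
  Sum = 42.01125 mg/L·hr
Extrapolated tail: C_last / k_e = 1.49 / 0.378 = 3.942
AUC_0→∞ = 42.01125 + 3.942 = 45.95325 mg/L·hr

AUC = 45.95 mg/L·hr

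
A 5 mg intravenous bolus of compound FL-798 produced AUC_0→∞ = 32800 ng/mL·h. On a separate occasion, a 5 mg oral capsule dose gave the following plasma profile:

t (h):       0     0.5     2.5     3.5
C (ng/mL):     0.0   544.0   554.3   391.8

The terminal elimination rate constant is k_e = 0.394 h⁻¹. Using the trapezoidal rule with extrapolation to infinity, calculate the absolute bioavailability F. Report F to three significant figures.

Trapezoidal AUC_0→3.5 (oral capsule):
  [0→0.5]: (0.0+544.0)/2 × 0.5 = 136.0
  [0.5→2.5]: (544.0+554.3)/2 × 2 = 1098.3
  [2.5→3.5]: (554.3+391.8)/2 × 1 = 473.05
  Sum = 1707.35 ng/mL·h
Tail: C_last/k_e = 391.8/0.394 = 994.416
AUC_0→∞ (oral capsule) = 1707.35 + 994.416 = 2701.766 ng/mL·h
F = (AUC_ev/D_ev)/(AUC_iv/D_iv) = (2701.766/5)/(32800/5) = 540.3532/6560 = 0.0824

F = 0.0824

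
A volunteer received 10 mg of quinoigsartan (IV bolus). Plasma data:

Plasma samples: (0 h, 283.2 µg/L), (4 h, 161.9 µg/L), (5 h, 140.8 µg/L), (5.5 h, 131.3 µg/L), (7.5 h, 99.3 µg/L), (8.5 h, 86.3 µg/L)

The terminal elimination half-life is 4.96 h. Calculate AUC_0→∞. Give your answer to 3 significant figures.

AUC = 2050 µg/L·h

Trapezoidal AUC_0→8.5:
  [0→4]: (283.2+161.9)/2 × 4 = 890.2
  [4→5]: (161.9+140.8)/2 × 1 = 151.35
  [5→5.5]: (140.8+131.3)/2 × 0.5 = 68.025
  [5.5→7.5]: (131.3+99.3)/2 × 2 = 230.6
  [7.5→8.5]: (99.3+86.3)/2 × 1 = 92.8
  Sum = 1432.975 µg/L·h
k_e = ln2 / t½ = 0.693147 / 4.96 = 0.1397 h^-1
Extrapolated tail: C_last / k_e = 86.3 / 0.1397 = 617.752
AUC_0→∞ = 1432.975 + 617.752 = 2050.727 µg/L·h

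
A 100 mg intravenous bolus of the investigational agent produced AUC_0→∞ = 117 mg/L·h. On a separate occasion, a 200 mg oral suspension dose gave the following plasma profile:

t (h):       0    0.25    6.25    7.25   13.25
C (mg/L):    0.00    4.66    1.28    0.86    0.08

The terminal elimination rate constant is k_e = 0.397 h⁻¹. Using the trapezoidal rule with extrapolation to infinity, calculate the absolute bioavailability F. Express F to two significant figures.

F = 0.096

Trapezoidal AUC_0→13.25 (oral suspension):
  [0→0.25]: (0.00+4.66)/2 × 0.25 = 0.5825
  [0.25→6.25]: (4.66+1.28)/2 × 6 = 17.82
  [6.25→7.25]: (1.28+0.86)/2 × 1 = 1.07
  [7.25→13.25]: (0.86+0.08)/2 × 6 = 2.82
  Sum = 22.2925 mg/L·h
Tail: C_last/k_e = 0.08/0.397 = 0.202
AUC_0→∞ (oral suspension) = 22.2925 + 0.202 = 22.4945 mg/L·h
F = (AUC_ev/D_ev)/(AUC_iv/D_iv) = (22.4945/200)/(117/100) = 0.1124725/1.17 = 0.0961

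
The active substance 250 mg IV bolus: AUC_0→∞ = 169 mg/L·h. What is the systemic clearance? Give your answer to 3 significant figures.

CL = Dose_iv / AUC_0→∞
   = 250 / 169 = 1.47929 L/h

CL = 1.48 L/h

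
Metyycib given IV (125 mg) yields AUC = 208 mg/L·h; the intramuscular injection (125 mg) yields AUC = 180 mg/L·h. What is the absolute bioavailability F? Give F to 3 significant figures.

F = (AUC_ev / D_ev) / (AUC_iv / D_iv)
  = (180/125) / (208/125)
  = 1.44 / 1.664 = 0.8654

F = 0.865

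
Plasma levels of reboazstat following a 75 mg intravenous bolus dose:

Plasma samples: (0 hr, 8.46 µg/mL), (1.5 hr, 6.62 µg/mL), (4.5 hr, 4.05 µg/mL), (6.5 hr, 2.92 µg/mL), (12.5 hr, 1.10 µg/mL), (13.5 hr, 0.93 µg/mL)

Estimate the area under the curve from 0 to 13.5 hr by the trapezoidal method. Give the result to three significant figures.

Trapezoidal AUC_0→13.5:
  [0→1.5]: (8.46+6.62)/2 × 1.5 = 11.31
  [1.5→4.5]: (6.62+4.05)/2 × 3 = 16.005
  [4.5→6.5]: (4.05+2.92)/2 × 2 = 6.97
  [6.5→12.5]: (2.92+1.10)/2 × 6 = 12.06
  [12.5→13.5]: (1.10+0.93)/2 × 1 = 1.015
  Sum = 47.36 µg/mL·hr

AUC = 47.4 µg/mL·hr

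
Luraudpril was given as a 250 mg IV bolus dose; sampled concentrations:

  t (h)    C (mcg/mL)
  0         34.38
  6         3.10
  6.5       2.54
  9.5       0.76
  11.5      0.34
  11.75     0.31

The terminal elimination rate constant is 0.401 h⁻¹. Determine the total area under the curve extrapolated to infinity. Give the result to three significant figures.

Trapezoidal AUC_0→11.75:
  [0→6]: (34.38+3.10)/2 × 6 = 112.44
  [6→6.5]: (3.10+2.54)/2 × 0.5 = 1.41
  [6.5→9.5]: (2.54+0.76)/2 × 3 = 4.95
  [9.5→11.5]: (0.76+0.34)/2 × 2 = 1.1
  [11.5→11.75]: (0.34+0.31)/2 × 0.25 = 0.08125
  Sum = 119.98125 mcg/mL·h
Extrapolated tail: C_last / k_e = 0.31 / 0.401 = 0.773
AUC_0→∞ = 119.98125 + 0.773 = 120.75425 mcg/mL·h

AUC = 121 mcg/mL·h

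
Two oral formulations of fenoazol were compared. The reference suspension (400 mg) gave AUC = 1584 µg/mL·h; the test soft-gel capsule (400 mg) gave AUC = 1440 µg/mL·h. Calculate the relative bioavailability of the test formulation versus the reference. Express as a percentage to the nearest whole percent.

F_rel = 91%

F_rel = (AUC_test/D_test) / (AUC_ref/D_ref)
      = (1440/400) / (1584/400)
      = 3.6 / 3.96 = 0.9091 = 90.91%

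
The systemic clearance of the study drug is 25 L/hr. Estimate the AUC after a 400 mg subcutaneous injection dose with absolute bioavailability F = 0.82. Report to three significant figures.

AUC = 13.1 mg/L·hr

AUC_0→∞ = F × Dose / CL
        = 0.82 × 400 / 25 = 13.12 mg/L·hr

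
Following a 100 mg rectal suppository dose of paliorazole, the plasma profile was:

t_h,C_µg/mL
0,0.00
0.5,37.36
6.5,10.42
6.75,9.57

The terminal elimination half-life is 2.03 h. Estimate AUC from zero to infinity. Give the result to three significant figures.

Trapezoidal AUC_0→6.75:
  [0→0.5]: (0.00+37.36)/2 × 0.5 = 9.34
  [0.5→6.5]: (37.36+10.42)/2 × 6 = 143.34
  [6.5→6.75]: (10.42+9.57)/2 × 0.25 = 2.49875
  Sum = 155.17875 µg/mL·h
k_e = ln2 / t½ = 0.693147 / 2.03 = 0.3415 h^-1
Extrapolated tail: C_last / k_e = 9.57 / 0.3415 = 28.023
AUC_0→∞ = 155.17875 + 28.023 = 183.20175 µg/mL·h

AUC = 183 µg/mL·h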